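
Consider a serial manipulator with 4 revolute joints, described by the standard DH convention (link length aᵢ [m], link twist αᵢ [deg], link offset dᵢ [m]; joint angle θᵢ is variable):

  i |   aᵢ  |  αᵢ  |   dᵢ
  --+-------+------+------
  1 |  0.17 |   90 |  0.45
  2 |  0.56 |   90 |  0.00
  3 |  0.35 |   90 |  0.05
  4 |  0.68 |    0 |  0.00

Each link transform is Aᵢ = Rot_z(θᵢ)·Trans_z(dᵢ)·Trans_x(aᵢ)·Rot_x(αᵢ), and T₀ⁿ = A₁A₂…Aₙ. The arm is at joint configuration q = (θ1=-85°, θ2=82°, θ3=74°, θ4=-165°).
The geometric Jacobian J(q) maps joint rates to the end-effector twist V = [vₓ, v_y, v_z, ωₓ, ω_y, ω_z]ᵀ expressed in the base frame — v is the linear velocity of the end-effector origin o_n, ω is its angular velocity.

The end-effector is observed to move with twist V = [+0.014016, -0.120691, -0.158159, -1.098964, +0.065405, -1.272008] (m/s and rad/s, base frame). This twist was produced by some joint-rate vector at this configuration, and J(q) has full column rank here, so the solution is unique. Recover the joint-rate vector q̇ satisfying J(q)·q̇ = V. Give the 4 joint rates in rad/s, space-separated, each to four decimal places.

o_n = [0.3035, -0.0853, 0.9383]
J₁: ẑ×o_n = [0.0853, 0.3035, -0.0000], ω = ẑ
J2: z=[-0.9962, -0.0872, 0.0000] o=[0.0148, -0.1694, 0.4500] → [-0.0426, 0.4865, -0.0586, -0.9962, -0.0872, 0.0000]
J3: z=[0.0863, -0.9865, -0.1392] o=[0.0216, -0.2470, 1.0046] → [0.0878, -0.0335, 0.2921, 0.0863, -0.9865, -0.1392]
J4: z=[0.2862, -0.1092, 0.9519] o=[-0.3081, -0.3390, 1.0931] → [-0.2246, 0.6265, 0.1395, 0.2862, -0.1092, 0.9519]
q̇ = J⁺·V = [-0.7520, 0.9350, -0.0870, -0.5590]

-0.7520 0.9350 -0.0870 -0.5590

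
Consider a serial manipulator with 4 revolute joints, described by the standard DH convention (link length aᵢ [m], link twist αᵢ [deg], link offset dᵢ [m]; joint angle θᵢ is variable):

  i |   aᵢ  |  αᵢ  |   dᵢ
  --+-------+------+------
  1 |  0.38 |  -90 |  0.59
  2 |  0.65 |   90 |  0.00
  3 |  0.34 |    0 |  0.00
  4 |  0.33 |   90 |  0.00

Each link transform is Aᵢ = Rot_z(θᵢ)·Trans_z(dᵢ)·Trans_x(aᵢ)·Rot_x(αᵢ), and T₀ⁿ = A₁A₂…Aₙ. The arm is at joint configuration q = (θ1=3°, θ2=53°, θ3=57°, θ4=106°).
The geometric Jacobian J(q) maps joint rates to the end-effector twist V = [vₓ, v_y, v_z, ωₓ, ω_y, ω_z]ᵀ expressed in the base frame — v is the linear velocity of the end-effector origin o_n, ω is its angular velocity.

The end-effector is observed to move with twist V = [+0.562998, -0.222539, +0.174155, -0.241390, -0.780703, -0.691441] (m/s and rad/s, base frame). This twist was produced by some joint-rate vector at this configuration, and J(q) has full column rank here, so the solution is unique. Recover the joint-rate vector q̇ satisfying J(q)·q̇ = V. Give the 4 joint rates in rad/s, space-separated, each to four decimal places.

-0.4790 -0.7670 -0.1690 -0.1840

o_n = [0.6718, 0.4174, 0.1750]
J₁: ẑ×o_n = [-0.4174, 0.6718, 0.0000], ω = ẑ
J2: z=[-0.0523, 0.9986, 0.0000] o=[0.3795, 0.0199, 0.5900] → [-0.4144, -0.0217, -0.3127, -0.0523, 0.9986, 0.0000]
J3: z=[0.7975, 0.0418, 0.6018] o=[0.7701, 0.0404, 0.0709] → [-0.2225, -0.1422, 0.3048, 0.7975, 0.0418, 0.6018]
J4: z=[0.7975, 0.0418, 0.6018] o=[0.8665, 0.3310, -0.0770] → [-0.0415, -0.3182, 0.0771, 0.7975, 0.0418, 0.6018]
q̇ = J⁺·V = [-0.4790, -0.7670, -0.1690, -0.1840]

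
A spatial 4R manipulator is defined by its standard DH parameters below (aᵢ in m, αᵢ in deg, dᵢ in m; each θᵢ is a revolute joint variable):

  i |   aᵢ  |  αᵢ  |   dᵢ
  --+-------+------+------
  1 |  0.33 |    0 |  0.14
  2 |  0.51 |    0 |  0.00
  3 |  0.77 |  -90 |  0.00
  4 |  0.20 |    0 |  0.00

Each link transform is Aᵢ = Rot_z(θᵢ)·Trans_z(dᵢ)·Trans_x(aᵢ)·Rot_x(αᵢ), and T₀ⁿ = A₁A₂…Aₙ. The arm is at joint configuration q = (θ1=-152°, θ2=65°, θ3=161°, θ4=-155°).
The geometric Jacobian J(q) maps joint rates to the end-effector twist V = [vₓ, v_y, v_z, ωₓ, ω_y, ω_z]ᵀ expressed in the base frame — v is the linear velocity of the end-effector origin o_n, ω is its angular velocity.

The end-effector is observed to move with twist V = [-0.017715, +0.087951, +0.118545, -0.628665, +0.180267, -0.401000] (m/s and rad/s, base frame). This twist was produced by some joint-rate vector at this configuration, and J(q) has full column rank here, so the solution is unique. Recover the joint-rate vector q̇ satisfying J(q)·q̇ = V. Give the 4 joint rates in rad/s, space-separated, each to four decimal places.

o_n = [-0.1024, -0.0983, 0.2245]
J₁: ẑ×o_n = [0.0983, -0.1024, 0.0000], ω = ẑ
J2: z=[0.0000, 0.0000, 1.0000] o=[-0.2914, -0.1549, 0.1400] → [-0.0566, 0.1890, 0.0000, 0.0000, 0.0000, 1.0000]
J3: z=[0.0000, 0.0000, 1.0000] o=[-0.2647, -0.6642, 0.1400] → [-0.5659, 0.1623, 0.0000, 0.0000, 0.0000, 1.0000]
J4: z=[-0.9613, 0.2756, 0.0000] o=[-0.0524, 0.0759, 0.1400] → [0.0233, 0.0812, 0.1813, -0.9613, 0.2756, 0.0000]
q̇ = J⁺·V = [-0.3790, -0.0160, -0.0060, 0.6540]

-0.3790 -0.0160 -0.0060 0.6540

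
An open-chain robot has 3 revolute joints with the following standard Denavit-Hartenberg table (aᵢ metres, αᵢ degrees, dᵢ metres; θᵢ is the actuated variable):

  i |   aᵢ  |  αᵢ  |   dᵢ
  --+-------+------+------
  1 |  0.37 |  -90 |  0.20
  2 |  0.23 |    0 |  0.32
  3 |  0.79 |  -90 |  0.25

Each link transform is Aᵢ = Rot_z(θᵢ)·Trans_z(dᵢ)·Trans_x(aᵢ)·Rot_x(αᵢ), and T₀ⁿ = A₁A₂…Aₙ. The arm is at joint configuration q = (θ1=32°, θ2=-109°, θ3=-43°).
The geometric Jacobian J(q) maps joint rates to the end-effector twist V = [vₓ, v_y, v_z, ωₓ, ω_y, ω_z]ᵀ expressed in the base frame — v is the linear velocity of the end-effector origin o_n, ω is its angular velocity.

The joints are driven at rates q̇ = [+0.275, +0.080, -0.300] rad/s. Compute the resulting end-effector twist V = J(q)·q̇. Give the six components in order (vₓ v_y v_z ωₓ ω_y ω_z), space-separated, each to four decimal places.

-0.1287 -0.2109 -0.1475 0.1166 -0.1866 0.2750

o_n = [-0.6433, 0.2701, 0.7884]
J₁: ẑ×o_n = [-0.2701, -0.6433, 0.0000], ω = ẑ
J2: z=[-0.5299, 0.8480, 0.0000] o=[0.3138, 0.1961, 0.2000] → [0.4990, 0.3118, 0.7724, -0.5299, 0.8480, 0.0000]
J3: z=[-0.5299, 0.8480, 0.0000] o=[0.0807, 0.4278, 0.4175] → [0.3145, 0.1965, 0.6975, -0.5299, 0.8480, 0.0000]
V = J·q̇ = [-0.1287, -0.2109, -0.1475, 0.1166, -0.1866, 0.2750]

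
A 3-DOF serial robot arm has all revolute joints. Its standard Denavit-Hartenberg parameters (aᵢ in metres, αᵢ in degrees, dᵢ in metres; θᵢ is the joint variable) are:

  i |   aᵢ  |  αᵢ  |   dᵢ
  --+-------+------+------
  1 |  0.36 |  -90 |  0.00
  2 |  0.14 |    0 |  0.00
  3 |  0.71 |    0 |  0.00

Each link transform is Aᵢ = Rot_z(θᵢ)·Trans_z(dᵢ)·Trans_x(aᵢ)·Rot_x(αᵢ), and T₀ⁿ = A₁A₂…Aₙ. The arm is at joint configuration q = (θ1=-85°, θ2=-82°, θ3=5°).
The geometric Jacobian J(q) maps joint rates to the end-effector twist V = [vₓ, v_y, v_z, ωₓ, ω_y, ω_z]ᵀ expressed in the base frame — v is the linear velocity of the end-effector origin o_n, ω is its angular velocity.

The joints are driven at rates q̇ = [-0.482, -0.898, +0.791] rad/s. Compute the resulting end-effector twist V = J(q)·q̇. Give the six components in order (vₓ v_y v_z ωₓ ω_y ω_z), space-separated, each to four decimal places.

o_n = [0.0470, -0.5371, 0.8304]
J₁: ẑ×o_n = [0.5371, 0.0470, -0.0000], ω = ẑ
J2: z=[0.9962, 0.0872, 0.0000] o=[0.0314, -0.3586, 0.0000] → [0.0724, -0.8273, -0.1792, 0.9962, 0.0872, 0.0000]
J3: z=[0.9962, 0.0872, 0.0000] o=[0.0331, -0.3780, 0.1386] → [0.0603, -0.6892, -0.1597, 0.9962, 0.0872, 0.0000]
V = J·q̇ = [-0.2762, 0.1751, 0.0346, -0.1066, -0.0093, -0.4820]

-0.2762 0.1751 0.0346 -0.1066 -0.0093 -0.4820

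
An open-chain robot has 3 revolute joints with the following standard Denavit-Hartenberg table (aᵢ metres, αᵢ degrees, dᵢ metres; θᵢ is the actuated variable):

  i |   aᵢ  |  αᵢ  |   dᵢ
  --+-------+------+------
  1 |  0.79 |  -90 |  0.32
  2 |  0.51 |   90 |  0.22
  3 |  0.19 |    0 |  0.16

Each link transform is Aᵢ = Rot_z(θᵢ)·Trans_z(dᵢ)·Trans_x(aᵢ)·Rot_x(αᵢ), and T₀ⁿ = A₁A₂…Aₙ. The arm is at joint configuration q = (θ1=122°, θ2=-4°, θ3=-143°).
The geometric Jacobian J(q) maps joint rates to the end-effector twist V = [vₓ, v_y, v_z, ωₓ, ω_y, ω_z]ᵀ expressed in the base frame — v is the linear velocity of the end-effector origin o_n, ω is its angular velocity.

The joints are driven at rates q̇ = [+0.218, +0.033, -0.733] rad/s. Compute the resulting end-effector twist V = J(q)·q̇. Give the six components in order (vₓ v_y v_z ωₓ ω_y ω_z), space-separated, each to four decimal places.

-0.2511 -0.2755 -0.0173 -0.0551 0.0259 -0.5132

o_n = [-0.6917, 0.9076, 0.5046]
J₁: ẑ×o_n = [-0.9076, -0.6917, 0.0000], ω = ẑ
J2: z=[-0.8480, -0.5299, 0.0000] o=[-0.4186, 0.6700, 0.3200] → [-0.0978, 0.1566, -0.3462, -0.8480, -0.5299, 0.0000]
J3: z=[0.0370, -0.0592, 0.9976] o=[-0.8748, 0.9848, 0.3556] → [0.0682, 0.1771, 0.0080, 0.0370, -0.0592, 0.9976]
V = J·q̇ = [-0.2511, -0.2755, -0.0173, -0.0551, 0.0259, -0.5132]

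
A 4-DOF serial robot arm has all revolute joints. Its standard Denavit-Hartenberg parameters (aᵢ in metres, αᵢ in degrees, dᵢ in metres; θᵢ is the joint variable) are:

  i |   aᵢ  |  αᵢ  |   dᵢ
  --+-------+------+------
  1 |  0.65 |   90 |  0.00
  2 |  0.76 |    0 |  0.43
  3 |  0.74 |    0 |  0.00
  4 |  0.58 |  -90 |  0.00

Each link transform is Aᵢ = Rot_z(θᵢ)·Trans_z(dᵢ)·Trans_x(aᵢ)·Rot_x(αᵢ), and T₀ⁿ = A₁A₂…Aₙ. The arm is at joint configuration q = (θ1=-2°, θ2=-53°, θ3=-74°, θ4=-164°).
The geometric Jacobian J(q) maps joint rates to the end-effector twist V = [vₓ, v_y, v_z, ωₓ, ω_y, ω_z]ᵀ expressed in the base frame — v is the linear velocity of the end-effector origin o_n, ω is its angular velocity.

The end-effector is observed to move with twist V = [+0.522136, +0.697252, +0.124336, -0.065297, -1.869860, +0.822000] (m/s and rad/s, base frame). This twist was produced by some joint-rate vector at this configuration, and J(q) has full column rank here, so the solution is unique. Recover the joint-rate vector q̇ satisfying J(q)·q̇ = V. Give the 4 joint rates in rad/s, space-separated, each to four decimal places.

o_n = [0.8544, -0.4601, -0.6565]
J₁: ẑ×o_n = [0.4601, 0.8544, -0.0000], ω = ẑ
J2: z=[-0.0349, -0.9994, 0.0000] o=[0.6496, -0.0227, 0.0000] → [0.6561, -0.0229, 0.2199, -0.0349, -0.9994, 0.0000]
J3: z=[-0.0349, -0.9994, 0.0000] o=[1.0917, -0.4684, -0.6070] → [0.0495, -0.0017, -0.2375, -0.0349, -0.9994, 0.0000]
J4: z=[-0.0349, -0.9994, 0.0000] o=[0.6466, -0.4528, -1.1980] → [-0.5411, 0.0189, 0.2079, -0.0349, -0.9994, 0.0000]
q̇ = J⁺·V = [0.8220, 0.6640, 0.6120, 0.5950]

0.8220 0.6640 0.6120 0.5950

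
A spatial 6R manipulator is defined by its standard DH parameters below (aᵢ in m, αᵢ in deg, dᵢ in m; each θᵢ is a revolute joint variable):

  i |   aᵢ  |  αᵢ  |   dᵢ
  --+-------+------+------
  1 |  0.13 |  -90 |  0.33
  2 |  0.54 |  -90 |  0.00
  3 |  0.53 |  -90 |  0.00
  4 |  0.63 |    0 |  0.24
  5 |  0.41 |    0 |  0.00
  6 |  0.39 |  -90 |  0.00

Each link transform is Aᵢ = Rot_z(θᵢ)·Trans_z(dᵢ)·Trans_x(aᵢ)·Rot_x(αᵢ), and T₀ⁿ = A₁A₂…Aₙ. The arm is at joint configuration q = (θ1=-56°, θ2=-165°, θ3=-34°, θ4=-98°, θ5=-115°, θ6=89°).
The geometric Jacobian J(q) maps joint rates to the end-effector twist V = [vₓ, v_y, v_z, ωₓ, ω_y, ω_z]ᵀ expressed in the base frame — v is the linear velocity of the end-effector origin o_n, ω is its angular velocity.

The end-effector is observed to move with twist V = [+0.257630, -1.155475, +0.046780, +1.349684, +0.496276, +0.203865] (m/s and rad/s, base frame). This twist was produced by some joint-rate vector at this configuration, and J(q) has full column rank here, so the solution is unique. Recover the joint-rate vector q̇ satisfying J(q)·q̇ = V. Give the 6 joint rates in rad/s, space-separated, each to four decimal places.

0.6230 0.7440 -0.3160 -0.3720 0.5580 -0.9730

o_n = [-0.3535, 0.0487, 1.1781]
J₁: ẑ×o_n = [-0.0487, -0.3535, 0.0000], ω = ẑ
J2: z=[0.8290, 0.5592, 0.0000] o=[0.0727, -0.1078, 0.3300] → [0.4742, -0.7031, 0.3681, 0.8290, 0.5592, 0.0000]
J3: z=[0.1447, -0.2146, 0.9659] o=[-0.2190, 0.3247, 0.4698] → [0.1146, -0.2325, -0.0688, 0.1447, -0.2146, 0.9659]
J4: z=[-0.9893, -0.0158, 0.1447] o=[-0.2106, 0.8422, 0.5835] → [0.1055, 0.5675, 0.7828, -0.9893, -0.0158, 0.1447]
J5: z=[-0.9893, -0.0158, 0.1447] o=[-0.3591, 0.6190, 1.2020] → [0.0829, -0.0229, 0.5643, -0.9893, -0.0158, 0.1447]
J6: z=[-0.9893, -0.0158, 0.1447] o=[-0.3969, 0.3311, 0.9125] → [0.0367, 0.2690, 0.2800, -0.9893, -0.0158, 0.1447]
q̇ = J⁺·V = [0.6230, 0.7440, -0.3160, -0.3720, 0.5580, -0.9730]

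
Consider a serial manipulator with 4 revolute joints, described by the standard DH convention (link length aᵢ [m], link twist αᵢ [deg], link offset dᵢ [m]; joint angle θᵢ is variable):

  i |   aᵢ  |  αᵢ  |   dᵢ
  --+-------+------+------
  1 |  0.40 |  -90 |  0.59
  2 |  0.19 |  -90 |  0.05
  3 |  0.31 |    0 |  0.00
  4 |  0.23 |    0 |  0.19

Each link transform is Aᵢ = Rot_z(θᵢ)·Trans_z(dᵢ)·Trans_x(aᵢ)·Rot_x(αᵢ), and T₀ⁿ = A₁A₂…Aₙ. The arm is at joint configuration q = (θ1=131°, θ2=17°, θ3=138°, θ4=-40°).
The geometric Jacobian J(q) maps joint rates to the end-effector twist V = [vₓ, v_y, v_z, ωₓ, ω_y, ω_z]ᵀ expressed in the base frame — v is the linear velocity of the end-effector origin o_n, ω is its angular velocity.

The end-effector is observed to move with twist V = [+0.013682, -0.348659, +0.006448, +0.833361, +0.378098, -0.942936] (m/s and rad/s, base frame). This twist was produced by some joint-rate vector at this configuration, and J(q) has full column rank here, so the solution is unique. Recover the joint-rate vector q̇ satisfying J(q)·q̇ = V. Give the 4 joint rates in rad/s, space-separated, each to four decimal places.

o_n = [0.1101, 0.4604, 0.4295]
J₁: ẑ×o_n = [-0.4604, 0.1101, 0.0000], ω = ẑ
J2: z=[-0.7547, -0.6561, 0.0000] o=[-0.2624, 0.3019, 0.5900] → [0.1053, -0.1212, 0.1248, -0.7547, -0.6561, 0.0000]
J3: z=[0.1918, -0.2207, -0.9563] o=[-0.4194, 0.4062, 0.5344] → [0.0750, -0.4862, 0.1272, 0.1918, -0.2207, -0.9563]
J4: z=[0.1918, -0.2207, -0.9563] o=[-0.1183, 0.3760, 0.6018] → [0.1187, -0.1854, 0.0666, 0.1918, -0.2207, -0.9563]
q̇ = J⁺·V = [-0.0880, -0.8770, 0.9290, -0.0350]

-0.0880 -0.8770 0.9290 -0.0350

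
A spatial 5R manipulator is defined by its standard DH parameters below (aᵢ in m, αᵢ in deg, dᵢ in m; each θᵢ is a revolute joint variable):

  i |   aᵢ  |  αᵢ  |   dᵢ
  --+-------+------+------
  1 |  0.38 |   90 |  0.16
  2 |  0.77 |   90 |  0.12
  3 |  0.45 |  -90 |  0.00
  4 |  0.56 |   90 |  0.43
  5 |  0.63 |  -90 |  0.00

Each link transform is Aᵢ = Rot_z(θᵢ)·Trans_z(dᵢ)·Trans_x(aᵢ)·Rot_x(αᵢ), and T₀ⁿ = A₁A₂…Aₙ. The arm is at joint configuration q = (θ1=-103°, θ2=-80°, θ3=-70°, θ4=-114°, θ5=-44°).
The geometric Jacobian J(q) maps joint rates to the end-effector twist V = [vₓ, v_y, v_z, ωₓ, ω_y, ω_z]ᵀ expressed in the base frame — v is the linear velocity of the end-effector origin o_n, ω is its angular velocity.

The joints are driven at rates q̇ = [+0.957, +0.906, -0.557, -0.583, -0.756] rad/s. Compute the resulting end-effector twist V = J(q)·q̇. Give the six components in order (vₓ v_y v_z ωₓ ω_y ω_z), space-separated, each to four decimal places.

-0.9310 -1.1877 -0.1351 -0.0992 -0.1737 1.3072

o_n = [0.0096, 0.4050, -0.7647]
J₁: ẑ×o_n = [-0.4050, 0.0096, 0.0000], ω = ẑ
J2: z=[-0.9744, 0.2250, 0.0000] o=[-0.0855, -0.3703, 0.1600] → [-0.2080, -0.9010, -0.7768, -0.9744, 0.2250, 0.0000]
J3: z=[0.2215, 0.9596, -0.1736] o=[-0.2325, -0.4735, -0.5983] → [-0.0071, -0.0052, -0.0376, 0.2215, 0.9596, -0.1736]
J4: z=[-0.3700, -0.0821, -0.9254] o=[0.1735, -0.5947, -0.7499] → [0.9264, 0.1462, -0.3833, -0.3700, -0.0821, -0.9254]
J5: z=[-0.9144, -0.1443, 0.3783] o=[-0.0777, -0.0778, -1.1599] → [-0.2397, 0.3944, -0.4289, -0.9144, -0.1443, 0.3783]
V = J·q̇ = [-0.9310, -1.1877, -0.1351, -0.0992, -0.1737, 1.3072]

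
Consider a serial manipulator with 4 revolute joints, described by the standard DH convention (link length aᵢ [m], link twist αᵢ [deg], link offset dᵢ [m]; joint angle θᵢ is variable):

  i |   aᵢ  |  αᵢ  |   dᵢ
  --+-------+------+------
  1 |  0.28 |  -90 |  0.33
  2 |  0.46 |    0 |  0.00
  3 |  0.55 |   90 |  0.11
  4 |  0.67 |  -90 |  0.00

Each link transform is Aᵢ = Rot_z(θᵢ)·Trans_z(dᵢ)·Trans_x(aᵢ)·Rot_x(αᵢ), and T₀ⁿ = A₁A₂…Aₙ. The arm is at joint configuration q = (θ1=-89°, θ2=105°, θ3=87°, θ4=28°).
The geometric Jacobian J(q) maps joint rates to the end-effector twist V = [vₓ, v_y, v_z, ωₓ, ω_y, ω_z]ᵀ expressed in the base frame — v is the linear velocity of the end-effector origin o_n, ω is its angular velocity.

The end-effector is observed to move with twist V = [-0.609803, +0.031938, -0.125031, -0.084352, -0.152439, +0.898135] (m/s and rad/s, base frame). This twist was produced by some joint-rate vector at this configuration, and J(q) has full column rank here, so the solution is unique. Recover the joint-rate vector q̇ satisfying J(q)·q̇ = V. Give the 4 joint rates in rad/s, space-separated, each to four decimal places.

o_n = [0.4078, 0.9629, 0.1230]
J₁: ẑ×o_n = [-0.9629, 0.4078, 0.0000], ω = ẑ
J2: z=[0.9998, 0.0175, 0.0000] o=[0.0049, -0.2800, 0.3300] → [-0.0036, 0.2069, 1.2357, 0.9998, 0.0175, 0.0000]
J3: z=[0.9998, 0.0175, 0.0000] o=[0.0028, -0.1609, -0.1143] → [0.0041, -0.2373, 1.1166, 0.9998, 0.0175, 0.0000]
J4: z=[-0.0036, 0.2079, -0.9781] o=[0.1034, 0.3789, 0.0000] → [0.5969, -0.2973, -0.0654, -0.0036, 0.2079, -0.9781]
q̇ = J⁺·V = [0.1880, -0.6330, 0.5460, -0.7260]

0.1880 -0.6330 0.5460 -0.7260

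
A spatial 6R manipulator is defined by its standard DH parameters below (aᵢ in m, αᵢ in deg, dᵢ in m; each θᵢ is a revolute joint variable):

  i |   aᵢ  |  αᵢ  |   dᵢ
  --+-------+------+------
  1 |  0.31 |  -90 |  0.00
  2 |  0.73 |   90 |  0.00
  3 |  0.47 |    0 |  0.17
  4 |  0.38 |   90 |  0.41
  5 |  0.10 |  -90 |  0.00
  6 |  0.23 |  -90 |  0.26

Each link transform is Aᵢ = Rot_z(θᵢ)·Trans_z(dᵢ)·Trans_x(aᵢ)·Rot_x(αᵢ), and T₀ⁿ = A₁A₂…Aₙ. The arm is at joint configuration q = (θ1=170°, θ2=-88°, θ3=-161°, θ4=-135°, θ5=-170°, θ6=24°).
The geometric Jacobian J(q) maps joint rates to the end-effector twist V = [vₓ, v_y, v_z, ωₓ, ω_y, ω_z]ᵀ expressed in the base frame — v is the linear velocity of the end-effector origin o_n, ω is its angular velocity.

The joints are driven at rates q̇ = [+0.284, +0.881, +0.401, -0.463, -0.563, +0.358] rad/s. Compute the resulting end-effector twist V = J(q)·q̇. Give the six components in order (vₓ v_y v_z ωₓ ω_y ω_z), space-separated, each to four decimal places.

o_n = [-0.0474, 0.0128, 0.2633]
J₁: ẑ×o_n = [-0.0128, -0.0474, 0.0000], ω = ẑ
J2: z=[-0.1736, -0.9848, 0.0000] o=[-0.3053, 0.0538, 0.0000] → [-0.2593, 0.0457, 0.2611, -0.1736, -0.9848, 0.0000]
J3: z=[0.9842, -0.1735, 0.0349] o=[-0.3304, 0.0583, 0.7296] → [0.0825, 0.4688, 0.0044, 0.9842, -0.1735, 0.0349]
J4: z=[0.9842, -0.1735, 0.0349] o=[-0.1212, 0.1768, 0.2914] → [0.0106, 0.0302, -0.1485, 0.9842, -0.1735, 0.0349]
J5: z=[0.0452, 0.4372, 0.8982] o=[0.2173, -0.2297, 0.4722] → [-0.3092, -0.2283, 0.1267, 0.0452, 0.4372, 0.8982]
J6: z=[-0.9990, 0.0177, 0.0417] o=[0.2170, -0.1398, 0.4284] → [-0.0093, -0.1760, -0.1478, -0.9990, 0.0177, 0.0417]
V = J·q̇ = [-0.0331, 0.2663, 0.1763, -0.5971, -1.0967, -0.2089]

-0.0331 0.2663 0.1763 -0.5971 -1.0967 -0.2089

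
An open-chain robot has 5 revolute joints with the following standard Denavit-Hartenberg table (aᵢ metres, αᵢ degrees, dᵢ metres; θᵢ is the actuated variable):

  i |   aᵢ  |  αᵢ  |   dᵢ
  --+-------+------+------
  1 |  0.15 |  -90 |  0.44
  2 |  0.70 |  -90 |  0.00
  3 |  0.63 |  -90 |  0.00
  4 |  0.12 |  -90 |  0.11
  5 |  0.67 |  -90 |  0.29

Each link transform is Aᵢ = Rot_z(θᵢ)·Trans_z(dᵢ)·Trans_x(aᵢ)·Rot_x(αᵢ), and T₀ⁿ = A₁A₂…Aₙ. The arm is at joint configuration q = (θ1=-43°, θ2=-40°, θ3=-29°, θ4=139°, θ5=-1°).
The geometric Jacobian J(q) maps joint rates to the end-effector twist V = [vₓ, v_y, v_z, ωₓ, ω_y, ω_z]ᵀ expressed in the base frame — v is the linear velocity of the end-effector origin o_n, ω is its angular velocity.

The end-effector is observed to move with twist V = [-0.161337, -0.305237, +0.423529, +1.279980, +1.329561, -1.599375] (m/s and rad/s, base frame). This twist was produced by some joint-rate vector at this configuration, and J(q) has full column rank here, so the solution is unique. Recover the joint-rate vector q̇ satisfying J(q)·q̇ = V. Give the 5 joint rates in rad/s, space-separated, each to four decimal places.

-0.9850 0.9610 0.6080 -0.9540 -0.1570

o_n = [0.1933, -0.4294, 1.0693]
J₁: ẑ×o_n = [0.4294, 0.1933, -0.0000], ω = ẑ
J2: z=[0.6820, 0.7314, 0.0000] o=[0.1097, -0.1023, 0.4400] → [0.4602, -0.4292, -0.2842, 0.6820, 0.7314, 0.0000]
J3: z=[0.4701, -0.4384, -0.7660] o=[0.5019, -0.4680, 0.8900] → [-0.0491, 0.1521, -0.1172, 0.4701, -0.4384, -0.7660]
J4: z=[-0.3249, -0.8929, 0.3116] o=[1.0189, -0.5325, 1.2441] → [0.1240, -0.3141, -0.7707, -0.3249, -0.8929, 0.3116]
J5: z=[-0.1836, -0.2637, -0.9470] o=[0.8718, -0.5869, 1.2878] → [0.2068, 0.6024, -0.2078, -0.1836, -0.2637, -0.9470]
q̇ = J⁺·V = [-0.9850, 0.9610, 0.6080, -0.9540, -0.1570]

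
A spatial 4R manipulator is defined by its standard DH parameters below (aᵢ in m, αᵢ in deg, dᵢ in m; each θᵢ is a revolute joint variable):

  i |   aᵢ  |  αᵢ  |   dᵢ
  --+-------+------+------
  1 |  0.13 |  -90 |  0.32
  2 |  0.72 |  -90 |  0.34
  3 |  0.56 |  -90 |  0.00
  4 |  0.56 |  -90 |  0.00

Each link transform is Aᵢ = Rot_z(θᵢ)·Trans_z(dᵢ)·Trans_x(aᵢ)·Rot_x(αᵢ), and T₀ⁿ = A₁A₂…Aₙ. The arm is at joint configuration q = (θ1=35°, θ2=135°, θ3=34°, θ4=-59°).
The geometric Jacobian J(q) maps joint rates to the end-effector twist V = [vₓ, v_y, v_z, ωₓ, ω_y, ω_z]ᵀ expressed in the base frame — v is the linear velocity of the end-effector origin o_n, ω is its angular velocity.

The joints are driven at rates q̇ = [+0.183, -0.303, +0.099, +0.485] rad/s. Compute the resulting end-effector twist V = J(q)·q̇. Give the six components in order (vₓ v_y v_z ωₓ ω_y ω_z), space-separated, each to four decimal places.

0.4244 -0.2184 -0.6100 0.5042 -0.5077 0.4448

o_n = [-0.9189, -0.8075, -0.3471]
J₁: ẑ×o_n = [0.8075, -0.9189, 0.0000], ω = ẑ
J2: z=[-0.5736, 0.8192, 0.0000] o=[0.1065, 0.0746, 0.3200] → [-0.5464, -0.3826, 1.3459, -0.5736, 0.8192, 0.0000]
J3: z=[-0.5792, -0.4056, 0.7071] o=[-0.5056, 0.0611, -0.1891] → [0.6782, -0.3837, 0.3355, -0.5792, -0.4056, 0.7071]
J4: z=[0.7994, -0.4523, 0.3954] o=[-0.5949, -0.3838, -0.5174] → [0.0905, -0.2643, -0.4853, 0.7994, -0.4523, 0.3954]
V = J·q̇ = [0.4244, -0.2184, -0.6100, 0.5042, -0.5077, 0.4448]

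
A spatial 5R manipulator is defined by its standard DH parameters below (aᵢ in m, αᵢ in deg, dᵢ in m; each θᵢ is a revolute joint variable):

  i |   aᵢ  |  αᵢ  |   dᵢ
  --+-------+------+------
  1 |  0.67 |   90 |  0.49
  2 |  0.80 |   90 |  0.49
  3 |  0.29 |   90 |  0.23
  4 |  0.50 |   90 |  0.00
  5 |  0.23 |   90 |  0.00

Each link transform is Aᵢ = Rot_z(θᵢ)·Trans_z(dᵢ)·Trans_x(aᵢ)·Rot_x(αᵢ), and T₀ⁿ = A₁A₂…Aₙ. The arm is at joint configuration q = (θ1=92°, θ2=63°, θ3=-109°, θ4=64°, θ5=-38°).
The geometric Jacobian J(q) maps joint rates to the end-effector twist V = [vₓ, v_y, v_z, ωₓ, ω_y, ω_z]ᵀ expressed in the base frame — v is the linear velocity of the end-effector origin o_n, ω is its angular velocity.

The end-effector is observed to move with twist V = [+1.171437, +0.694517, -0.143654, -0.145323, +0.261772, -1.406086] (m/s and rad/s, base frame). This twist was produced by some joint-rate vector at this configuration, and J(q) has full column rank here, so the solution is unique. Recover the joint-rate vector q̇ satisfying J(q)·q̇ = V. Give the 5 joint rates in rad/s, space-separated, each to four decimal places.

o_n = [-0.1739, 1.7525, 0.7690]
J₁: ẑ×o_n = [-1.7525, -0.1739, 0.0000], ω = ẑ
J2: z=[0.9994, 0.0349, 0.0000] o=[-0.0234, 0.6696, 0.4900] → [0.0097, -0.2788, 1.0875, 0.9994, 0.0349, 0.0000]
J3: z=[-0.0311, 0.8905, -0.4540] o=[0.4536, 1.0497, 1.2028] → [-0.0673, 0.2714, 0.5370, -0.0311, 0.8905, -0.4540]
J4: z=[0.3404, -0.4176, -0.8425] o=[0.1740, 1.2021, 1.0143] → [0.5661, 0.3766, 0.0420, 0.3404, -0.4176, -0.8425]
J5: z=[-0.8310, -0.5528, -0.0617] o=[-0.0460, 1.5626, 0.7467] → [-0.0006, 0.0264, -0.2285, -0.8310, -0.5528, -0.0617]
q̇ = J⁺·V = [-0.4280, -0.5000, 0.6330, 0.8280, -0.1110]

-0.4280 -0.5000 0.6330 0.8280 -0.1110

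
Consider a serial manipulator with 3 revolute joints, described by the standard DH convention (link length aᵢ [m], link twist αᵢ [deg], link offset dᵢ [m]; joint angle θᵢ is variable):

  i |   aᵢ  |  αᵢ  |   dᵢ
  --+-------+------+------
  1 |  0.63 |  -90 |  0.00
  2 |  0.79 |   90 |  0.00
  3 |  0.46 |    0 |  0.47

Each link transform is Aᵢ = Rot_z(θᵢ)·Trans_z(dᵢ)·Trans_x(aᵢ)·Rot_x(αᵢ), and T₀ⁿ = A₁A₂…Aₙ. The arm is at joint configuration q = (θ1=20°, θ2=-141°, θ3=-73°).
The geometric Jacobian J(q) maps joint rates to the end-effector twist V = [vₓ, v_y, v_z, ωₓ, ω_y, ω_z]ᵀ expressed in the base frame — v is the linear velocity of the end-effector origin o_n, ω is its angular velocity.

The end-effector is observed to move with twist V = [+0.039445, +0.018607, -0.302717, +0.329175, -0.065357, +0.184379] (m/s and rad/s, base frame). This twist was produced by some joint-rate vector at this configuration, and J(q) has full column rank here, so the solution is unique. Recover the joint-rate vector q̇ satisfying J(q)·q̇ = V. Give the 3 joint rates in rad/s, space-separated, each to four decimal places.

o_n = [-0.2106, -0.5448, 0.2165]
J₁: ẑ×o_n = [0.5448, -0.2106, 0.0000], ω = ẑ
J2: z=[-0.3420, 0.9397, 0.0000] o=[0.5920, 0.2155, 0.0000] → [0.2035, 0.0741, 1.0142, -0.3420, 0.9397, 0.0000]
J3: z=[-0.5914, -0.2152, -0.7771] o=[0.0151, 0.0055, 0.4972] → [-0.3672, 0.0095, 0.2768, -0.5914, -0.2152, -0.7771]
q̇ = J⁺·V = [-0.1700, -0.1740, -0.4560]

-0.1700 -0.1740 -0.4560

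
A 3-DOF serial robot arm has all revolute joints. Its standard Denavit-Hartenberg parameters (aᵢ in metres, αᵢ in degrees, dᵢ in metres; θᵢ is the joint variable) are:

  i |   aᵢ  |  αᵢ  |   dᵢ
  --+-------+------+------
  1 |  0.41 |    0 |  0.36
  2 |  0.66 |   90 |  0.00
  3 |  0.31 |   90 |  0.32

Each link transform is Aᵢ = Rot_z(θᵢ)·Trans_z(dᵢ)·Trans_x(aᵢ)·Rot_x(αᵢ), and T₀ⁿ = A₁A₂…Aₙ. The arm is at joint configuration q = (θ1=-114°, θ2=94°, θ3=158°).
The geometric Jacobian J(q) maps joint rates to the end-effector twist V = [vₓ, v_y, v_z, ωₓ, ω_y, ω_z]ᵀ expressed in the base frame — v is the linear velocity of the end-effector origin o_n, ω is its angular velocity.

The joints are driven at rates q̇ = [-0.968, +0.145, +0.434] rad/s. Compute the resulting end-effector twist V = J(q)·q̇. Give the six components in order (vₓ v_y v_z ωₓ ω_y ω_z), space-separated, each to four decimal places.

o_n = [0.0739, -0.8027, 0.4761]
J₁: ẑ×o_n = [0.8027, 0.0739, -0.0000], ω = ẑ
J2: z=[0.0000, 0.0000, 1.0000] o=[-0.1668, -0.3746, 0.3600] → [0.4281, 0.2407, -0.0000, 0.0000, 0.0000, 1.0000]
J3: z=[-0.3420, -0.9397, 0.0000] o=[0.4534, -0.6003, 0.3600] → [-0.1091, 0.0397, -0.2874, -0.3420, -0.9397, 0.0000]
V = J·q̇ = [-0.7623, -0.0194, -0.1247, -0.1484, -0.4078, -0.8230]

-0.7623 -0.0194 -0.1247 -0.1484 -0.4078 -0.8230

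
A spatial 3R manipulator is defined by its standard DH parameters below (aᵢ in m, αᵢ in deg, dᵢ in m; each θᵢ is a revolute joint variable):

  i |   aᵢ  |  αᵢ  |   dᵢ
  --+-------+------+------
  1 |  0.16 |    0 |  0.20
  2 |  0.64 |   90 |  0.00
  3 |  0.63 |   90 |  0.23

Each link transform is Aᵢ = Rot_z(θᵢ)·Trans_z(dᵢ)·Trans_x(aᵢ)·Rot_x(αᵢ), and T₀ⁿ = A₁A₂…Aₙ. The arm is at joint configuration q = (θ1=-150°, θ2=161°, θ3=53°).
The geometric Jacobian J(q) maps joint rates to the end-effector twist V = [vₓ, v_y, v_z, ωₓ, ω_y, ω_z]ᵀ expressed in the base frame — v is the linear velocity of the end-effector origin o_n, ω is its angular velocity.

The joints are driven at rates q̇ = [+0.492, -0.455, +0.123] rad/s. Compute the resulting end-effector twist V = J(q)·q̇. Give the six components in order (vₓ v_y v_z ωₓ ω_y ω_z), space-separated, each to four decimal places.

-0.0202 -0.0413 0.0466 0.0235 -0.1207 0.0370

o_n = [0.9057, -0.1113, 0.7031]
J₁: ẑ×o_n = [0.1113, 0.9057, -0.0000], ω = ẑ
J2: z=[0.0000, 0.0000, 1.0000] o=[-0.1386, -0.0800, 0.2000] → [0.0313, 1.0443, -0.0000, 0.0000, 0.0000, 1.0000]
J3: z=[0.1908, -0.9816, 0.0000] o=[0.4897, 0.0421, 0.2000] → [-0.4939, -0.0960, 0.3791, 0.1908, -0.9816, 0.0000]
V = J·q̇ = [-0.0202, -0.0413, 0.0466, 0.0235, -0.1207, 0.0370]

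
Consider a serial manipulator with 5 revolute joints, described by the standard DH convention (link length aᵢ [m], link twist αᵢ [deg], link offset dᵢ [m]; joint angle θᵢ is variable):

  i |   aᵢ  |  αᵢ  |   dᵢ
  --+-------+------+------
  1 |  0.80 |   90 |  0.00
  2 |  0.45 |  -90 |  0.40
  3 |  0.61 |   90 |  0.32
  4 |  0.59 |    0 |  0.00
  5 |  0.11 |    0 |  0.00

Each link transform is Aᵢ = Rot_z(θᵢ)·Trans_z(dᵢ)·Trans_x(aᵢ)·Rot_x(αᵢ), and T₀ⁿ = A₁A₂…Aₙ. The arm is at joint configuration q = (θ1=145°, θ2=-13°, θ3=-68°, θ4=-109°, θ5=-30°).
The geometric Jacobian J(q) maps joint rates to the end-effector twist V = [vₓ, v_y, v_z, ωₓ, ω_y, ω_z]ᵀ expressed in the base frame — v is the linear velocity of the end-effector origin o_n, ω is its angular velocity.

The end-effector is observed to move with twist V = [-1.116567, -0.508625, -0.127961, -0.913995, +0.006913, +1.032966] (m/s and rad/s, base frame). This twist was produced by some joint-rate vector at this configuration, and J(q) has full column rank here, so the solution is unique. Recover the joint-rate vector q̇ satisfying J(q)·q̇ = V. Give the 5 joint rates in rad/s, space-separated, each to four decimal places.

o_n = [-0.6500, 1.3225, -0.4315]
J₁: ẑ×o_n = [-1.3225, -0.6500, 0.0000], ω = ẑ
J2: z=[0.5736, 0.8192, 0.0000] o=[-0.6553, 0.4589, 0.0000] → [-0.3535, 0.2475, 0.4910, 0.5736, 0.8192, 0.0000]
J3: z=[-0.1843, 0.1290, 0.9744] o=[-0.7851, 1.0380, -0.1012] → [-0.3198, 0.0708, -0.0698, -0.1843, 0.1290, 0.9744]
J4: z=[0.9549, -0.2113, 0.2086] o=[-0.7020, 1.6703, 0.1592] → [0.1974, 0.5749, -0.3211, 0.9549, -0.2113, 0.2086]
J5: z=[0.9549, -0.2113, 0.2086] o=[-0.6439, 1.4122, -0.3682] → [0.0321, 0.0592, -0.0870, 0.9549, -0.2113, 0.2086]
q̇ = J⁺·V = [0.8270, -0.2410, 0.3700, 0.2060, -0.9470]

0.8270 -0.2410 0.3700 0.2060 -0.9470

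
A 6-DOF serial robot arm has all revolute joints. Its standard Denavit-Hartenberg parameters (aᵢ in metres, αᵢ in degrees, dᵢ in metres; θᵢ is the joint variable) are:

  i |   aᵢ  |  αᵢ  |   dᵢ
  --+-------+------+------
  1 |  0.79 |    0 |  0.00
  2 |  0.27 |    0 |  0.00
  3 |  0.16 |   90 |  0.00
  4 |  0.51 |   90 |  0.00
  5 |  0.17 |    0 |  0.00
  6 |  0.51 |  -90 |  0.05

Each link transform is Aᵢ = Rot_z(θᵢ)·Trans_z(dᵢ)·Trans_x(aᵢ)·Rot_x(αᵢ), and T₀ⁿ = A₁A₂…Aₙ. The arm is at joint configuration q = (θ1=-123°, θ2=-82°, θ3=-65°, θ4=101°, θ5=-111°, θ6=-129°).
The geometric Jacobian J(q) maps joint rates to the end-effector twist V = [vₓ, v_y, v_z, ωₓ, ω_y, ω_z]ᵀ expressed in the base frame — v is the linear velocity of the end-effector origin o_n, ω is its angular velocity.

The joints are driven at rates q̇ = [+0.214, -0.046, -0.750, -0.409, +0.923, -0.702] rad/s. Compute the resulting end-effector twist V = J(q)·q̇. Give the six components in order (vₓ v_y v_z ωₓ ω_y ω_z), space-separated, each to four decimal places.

0.1102 -0.2254 0.0431 -0.4090 0.2169 -0.5398

o_n = [-0.3920, -0.3764, 0.2001]
J₁: ẑ×o_n = [0.3764, -0.3920, 0.0000], ω = ẑ
J2: z=[0.0000, 0.0000, 1.0000] o=[-0.4303, -0.6625, 0.0000] → [-0.2862, 0.0383, 0.0000, 0.0000, 0.0000, 1.0000]
J3: z=[0.0000, 0.0000, 1.0000] o=[-0.6750, -0.5484, 0.0000] → [-0.1720, 0.2830, 0.0000, 0.0000, 0.0000, 1.0000]
J4: z=[1.0000, 0.0000, 0.0000] o=[-0.6750, -0.3884, 0.0000] → [0.0000, -0.2001, 0.0120, 1.0000, 0.0000, 0.0000]
J5: z=[0.0000, 0.9816, 0.1908] o=[-0.6750, -0.4858, 0.5006] → [-0.3159, 0.0540, -0.2778, 0.0000, 0.9816, 0.1908]
J6: z=[0.0000, 0.9816, 0.1908] o=[-0.8337, -0.4741, 0.4408] → [-0.2550, 0.0843, -0.4336, 0.0000, 0.9816, 0.1908]
V = J·q̇ = [0.1102, -0.2254, 0.0431, -0.4090, 0.2169, -0.5398]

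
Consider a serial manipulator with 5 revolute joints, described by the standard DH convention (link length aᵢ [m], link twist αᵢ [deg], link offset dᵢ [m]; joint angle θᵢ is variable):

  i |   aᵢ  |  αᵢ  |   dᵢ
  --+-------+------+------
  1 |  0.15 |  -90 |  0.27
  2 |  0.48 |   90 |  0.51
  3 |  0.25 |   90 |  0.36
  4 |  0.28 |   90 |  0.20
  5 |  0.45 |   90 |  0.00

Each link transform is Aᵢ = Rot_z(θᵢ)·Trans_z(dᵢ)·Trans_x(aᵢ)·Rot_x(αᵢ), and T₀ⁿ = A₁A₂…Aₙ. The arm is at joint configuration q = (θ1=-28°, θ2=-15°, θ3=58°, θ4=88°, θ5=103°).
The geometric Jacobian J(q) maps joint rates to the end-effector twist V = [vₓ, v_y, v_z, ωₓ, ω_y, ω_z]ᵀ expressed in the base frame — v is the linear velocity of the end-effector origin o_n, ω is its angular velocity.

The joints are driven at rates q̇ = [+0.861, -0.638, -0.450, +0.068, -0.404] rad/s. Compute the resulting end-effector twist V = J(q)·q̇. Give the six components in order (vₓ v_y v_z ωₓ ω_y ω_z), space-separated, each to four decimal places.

-0.5172 0.9999 0.7897 -0.5109 -0.8796 0.3995

o_n = [1.1789, -0.1863, 1.0898]
J₁: ẑ×o_n = [0.1863, 1.1789, -0.0000], ω = ẑ
J2: z=[0.4695, 0.8829, 0.0000] o=[0.1324, -0.0704, 0.2700] → [0.7239, -0.3849, -0.9784, 0.4695, 0.8829, 0.0000]
J3: z=[-0.2285, 0.1215, 0.9659] o=[0.7812, 0.1622, 0.3942] → [0.4212, 0.5431, 0.0313, -0.2285, 0.1215, 0.9659]
J4: z=[0.4745, -0.8525, 0.2195] o=[0.9115, 0.3331, 0.7763] → [-0.1533, -0.0901, -0.0185, 0.4745, -0.8525, 0.2195]
J5: z=[0.8575, 0.5039, 0.1034] o=[0.9508, 0.2016, 1.0918] → [0.0391, 0.0253, -0.4476, 0.8575, 0.5039, 0.1034]
V = J·q̇ = [-0.5172, 0.9999, 0.7897, -0.5109, -0.8796, 0.3995]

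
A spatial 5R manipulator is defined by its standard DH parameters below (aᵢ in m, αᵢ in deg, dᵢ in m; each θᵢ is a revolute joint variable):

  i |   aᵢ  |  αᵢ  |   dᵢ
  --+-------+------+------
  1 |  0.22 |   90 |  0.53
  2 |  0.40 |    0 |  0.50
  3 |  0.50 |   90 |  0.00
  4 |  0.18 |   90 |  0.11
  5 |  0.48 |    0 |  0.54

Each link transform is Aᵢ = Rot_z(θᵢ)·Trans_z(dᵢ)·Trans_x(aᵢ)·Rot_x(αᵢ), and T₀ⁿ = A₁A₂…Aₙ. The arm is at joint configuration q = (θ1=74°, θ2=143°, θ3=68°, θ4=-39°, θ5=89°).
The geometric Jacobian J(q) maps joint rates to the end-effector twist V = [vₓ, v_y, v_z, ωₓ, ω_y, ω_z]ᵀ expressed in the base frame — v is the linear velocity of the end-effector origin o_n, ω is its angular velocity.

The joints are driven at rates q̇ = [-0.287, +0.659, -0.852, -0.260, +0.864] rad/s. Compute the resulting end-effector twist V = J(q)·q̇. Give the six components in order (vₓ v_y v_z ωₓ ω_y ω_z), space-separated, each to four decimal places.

0.2014 0.2667 0.1431 -0.6656 0.8150 -0.2298

o_n = [-0.2203, -0.6297, 1.1185]
J₁: ẑ×o_n = [0.6297, -0.2203, 0.0000], ω = ẑ
J2: z=[0.9613, -0.2756, 0.0000] o=[0.0606, 0.2115, 0.5300] → [-0.1622, -0.5657, -0.8861, 0.9613, -0.2756, 0.0000]
J3: z=[0.9613, -0.2756, 0.0000] o=[0.4532, -0.2334, 0.7707] → [-0.0959, -0.3343, -0.5666, 0.9613, -0.2756, 0.0000]
J4: z=[-0.1420, -0.4951, 0.8572] o=[0.3351, -0.6454, 0.5132] → [-0.3131, -0.3901, -0.2772, -0.1420, -0.4951, 0.8572]
J5: z=[-0.5984, 0.7327, 0.3241] o=[0.1775, -0.7839, 0.5354] → [0.3773, 0.2199, 0.1993, -0.5984, 0.7327, 0.3241]
V = J·q̇ = [0.2014, 0.2667, 0.1431, -0.6656, 0.8150, -0.2298]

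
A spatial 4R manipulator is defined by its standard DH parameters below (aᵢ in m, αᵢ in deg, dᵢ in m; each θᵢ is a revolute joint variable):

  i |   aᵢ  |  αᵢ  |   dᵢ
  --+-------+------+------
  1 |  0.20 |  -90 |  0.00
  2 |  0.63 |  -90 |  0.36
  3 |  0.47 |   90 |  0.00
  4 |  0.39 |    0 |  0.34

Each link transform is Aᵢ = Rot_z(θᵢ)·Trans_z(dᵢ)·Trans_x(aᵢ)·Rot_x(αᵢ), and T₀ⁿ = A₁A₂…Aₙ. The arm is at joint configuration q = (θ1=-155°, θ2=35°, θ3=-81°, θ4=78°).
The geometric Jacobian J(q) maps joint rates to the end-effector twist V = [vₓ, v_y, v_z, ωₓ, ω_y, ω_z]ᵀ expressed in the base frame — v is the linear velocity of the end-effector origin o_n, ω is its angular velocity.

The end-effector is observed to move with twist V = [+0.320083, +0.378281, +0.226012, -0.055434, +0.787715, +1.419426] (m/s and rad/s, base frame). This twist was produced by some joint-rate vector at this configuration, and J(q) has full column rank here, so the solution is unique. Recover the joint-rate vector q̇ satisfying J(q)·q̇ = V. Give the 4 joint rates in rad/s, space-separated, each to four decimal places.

o_n = [0.1393, -0.9915, -0.5307]
J₁: ẑ×o_n = [0.9915, 0.1393, -0.0000], ω = ẑ
J2: z=[0.4226, -0.9063, 0.0000] o=[-0.1813, -0.0845, 0.0000] → [0.4810, 0.2243, -0.0928, 0.4226, -0.9063, 0.0000]
J3: z=[0.5198, 0.2424, -0.8192] o=[-0.4968, -0.6289, -0.3614] → [-0.3381, -0.4331, -0.3427, 0.5198, 0.2424, -0.8192]
J4: z=[0.7994, 0.2001, 0.5665] o=[-0.3552, -1.0751, -0.4035] → [-0.0728, 0.3818, -0.0322, 0.7994, 0.2001, 0.5665]
q̇ = J⁺·V = [0.6160, -0.8470, -0.4960, 0.7010]

0.6160 -0.8470 -0.4960 0.7010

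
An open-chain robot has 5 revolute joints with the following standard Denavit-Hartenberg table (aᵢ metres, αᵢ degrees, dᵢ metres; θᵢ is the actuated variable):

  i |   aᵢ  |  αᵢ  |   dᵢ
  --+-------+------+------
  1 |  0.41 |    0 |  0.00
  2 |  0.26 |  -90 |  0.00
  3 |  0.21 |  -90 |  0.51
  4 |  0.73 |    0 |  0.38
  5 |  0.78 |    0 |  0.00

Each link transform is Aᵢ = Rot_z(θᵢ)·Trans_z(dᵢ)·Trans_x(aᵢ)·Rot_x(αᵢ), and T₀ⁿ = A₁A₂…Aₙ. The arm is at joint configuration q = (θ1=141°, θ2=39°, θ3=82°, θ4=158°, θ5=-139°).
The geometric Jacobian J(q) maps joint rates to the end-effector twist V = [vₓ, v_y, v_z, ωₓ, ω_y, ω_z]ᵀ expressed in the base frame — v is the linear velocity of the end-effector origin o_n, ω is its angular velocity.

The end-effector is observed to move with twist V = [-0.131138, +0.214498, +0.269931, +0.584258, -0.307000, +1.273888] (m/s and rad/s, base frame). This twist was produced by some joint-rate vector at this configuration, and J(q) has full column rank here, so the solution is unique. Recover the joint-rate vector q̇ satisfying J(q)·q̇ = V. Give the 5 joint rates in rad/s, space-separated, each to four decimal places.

0.8890 0.4670 0.3070 0.0650 0.5250

o_n = [-0.2400, 0.2754, -0.3209]
J₁: ẑ×o_n = [-0.2754, -0.2400, 0.0000], ω = ẑ
J2: z=[0.0000, 0.0000, 1.0000] o=[-0.3186, 0.2580, 0.0000] → [-0.0174, 0.0786, 0.0000, 0.0000, 0.0000, 1.0000]
J3: z=[0.0000, -1.0000, 0.0000] o=[-0.5786, 0.2580, 0.0000] → [0.3209, 0.0000, 0.3386, 0.0000, -1.0000, 0.0000]
J4: z=[0.9903, -0.0000, -0.1392] o=[-0.6079, -0.2520, -0.2080] → [0.0734, 0.0607, 0.5223, 0.9903, -0.0000, -0.1392]
J5: z=[0.9903, -0.0000, -0.1392] o=[-0.1374, 0.0215, 0.4094] → [0.0353, 0.7375, 0.2515, 0.9903, -0.0000, -0.1392]
q̇ = J⁺·V = [0.8890, 0.4670, 0.3070, 0.0650, 0.5250]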